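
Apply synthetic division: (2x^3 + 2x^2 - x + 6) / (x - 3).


Synthetic division with c = 3. Coefficients: 2, 2, -1, 6
Bring down 2.
  2 * 3 = 6; 6 + 2 = 8
  8 * 3 = 24; 24 - 1 = 23
  23 * 3 = 69; 69 + 6 = 75
Quotient: 2x^2 + 8x + 23, Remainder: 75


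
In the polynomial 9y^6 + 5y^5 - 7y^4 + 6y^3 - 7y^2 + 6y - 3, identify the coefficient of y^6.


Read off the coefficient of y^6: 9


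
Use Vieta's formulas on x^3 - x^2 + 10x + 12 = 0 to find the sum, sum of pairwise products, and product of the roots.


Monic cubic x^3+bx^2+cx+d=0: sum=-b, pairwise sum=c, product=-d.
b=-1, c=10, d=12
r1+r2+r3 = 1
r1r2+r1r3+r2r3 = 10
r1r2r3 = -12


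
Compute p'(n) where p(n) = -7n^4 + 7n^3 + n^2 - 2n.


Apply the power rule term by term:
  d/dn(-7n^4) = -28n^3
  d/dn(7n^3) = 21n^2
  d/dn(n^2) = 2n
  d/dn(-2n) = -2
p'(n) = -28n^3 + 21n^2 + 2n - 2


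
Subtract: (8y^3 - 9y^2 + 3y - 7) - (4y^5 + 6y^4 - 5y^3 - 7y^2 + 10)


Distribute the minus sign:
  (8y^3 - 9y^2 + 3y - 7)
- (4y^5 + 6y^4 - 5y^3 - 7y^2 + 10)
Negate second polynomial: -4y^5 - 6y^4 + 5y^3 + 7y^2 - 10
Add: -4y^5 - 6y^4 + 13y^3 - 2y^2 + 3y - 17


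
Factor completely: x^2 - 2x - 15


Roots satisfy r1 + r2 = -b/a = 2 and r1*r2 = c/a = -15.
So r1 = -3, r2 = 5.
x^2 - 2x - 15 = (x - r1)(x - r2) = (x + 3)(x - 5)


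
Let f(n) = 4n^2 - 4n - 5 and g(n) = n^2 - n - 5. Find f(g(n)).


Substitute g(n) into f:
f(g(n)) = 4*(n^2 - n - 5)^2 + (-4)*(n^2 - n - 5) + (-5)
(n^2 - n - 5)^2 = n^4 - 2n^3 - 9n^2 + 10n + 25
Expand and combine: 4n^4 - 8n^3 - 40n^2 + 44n + 115


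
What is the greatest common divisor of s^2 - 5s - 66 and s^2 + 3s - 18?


Factor each:
  s^2 - 5s - 66 = (s + 6)(s - 11)
  s^2 + 3s - 18 = (s + 6)(s - 3)
Common monic factor: s + 6


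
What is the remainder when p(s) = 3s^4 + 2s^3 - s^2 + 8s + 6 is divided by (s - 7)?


By the Remainder Theorem, the remainder equals p(7):
  3*(7)^4 = 7203
  2*(7)^3 = 686
  -1*(7)^2 = -49
  8*(7)^1 = 56
  constant: 6
Sum: 7203 + 686 - 49 + 56 + 6 = 7902


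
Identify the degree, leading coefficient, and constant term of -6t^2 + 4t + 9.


Highest power of t is 2, with coefficient -6. Constant term is 9.
Degree = 2, leading coefficient = -6, constant term = 9


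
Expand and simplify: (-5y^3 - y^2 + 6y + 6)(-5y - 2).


Distribute each term of the first polynomial:
  (-5y^3)(-5y - 2) = 25y^4 + 10y^3
  (-y^2)(-5y - 2) = 5y^3 + 2y^2
  (6y)(-5y - 2) = -30y^2 - 12y
  (6)(-5y - 2) = -30y - 12
Sum: 25y^4 + 15y^3 - 28y^2 - 42y - 12


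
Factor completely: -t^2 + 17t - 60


Roots satisfy r1 + r2 = -b/a = 17 and r1*r2 = c/a = 60.
So r1 = 12, r2 = 5.
-t^2 + 17t - 60 = -(t - r1)(t - r2) = -(t - 12)(t - 5)


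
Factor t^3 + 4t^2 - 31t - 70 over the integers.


Try integer roots (divisors of -70). t=-2: p(-2)=0.
Divide out (t + 2): quotient is t^2 + 2t - 35.
Factor the quadratic: (t + 7)(t - 5)
Result: (t + 2)(t + 7)(t - 5)


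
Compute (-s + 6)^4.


Expand (-s + 6)^4 by repeated multiplication:
  (-s + 6)^2 = s^2 - 12s + 36
  (-s + 6)^3 = -s^3 + 18s^2 - 108s + 216
= s^4 - 24s^3 + 216s^2 - 864s + 1296


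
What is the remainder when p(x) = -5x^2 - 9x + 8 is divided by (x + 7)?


By the Remainder Theorem, the remainder equals p(-7):
  -5*(-7)^2 = -245
  -9*(-7)^1 = 63
  constant: 8
Sum: -245 + 63 + 8 = -174


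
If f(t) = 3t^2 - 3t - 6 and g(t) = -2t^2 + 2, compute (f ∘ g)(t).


Substitute g(t) into f:
f(g(t)) = 3*(-2t^2 + 2)^2 + (-3)*(-2t^2 + 2) + (-6)
(-2t^2 + 2)^2 = 4t^4 - 8t^2 + 4
Expand and combine: 12t^4 - 18t^2


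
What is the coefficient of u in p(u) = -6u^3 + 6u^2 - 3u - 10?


Read off the coefficient of u: -3


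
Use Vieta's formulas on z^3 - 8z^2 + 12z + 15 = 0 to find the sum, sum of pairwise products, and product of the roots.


Monic cubic z^3+bz^2+cz+d=0: sum=-b, pairwise sum=c, product=-d.
b=-8, c=12, d=15
r1+r2+r3 = 8
r1r2+r1r3+r2r3 = 12
r1r2r3 = -15


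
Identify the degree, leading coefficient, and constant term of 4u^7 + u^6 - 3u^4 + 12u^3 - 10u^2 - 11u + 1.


Highest power of u is 7, with coefficient 4. Constant term is 1.
Degree = 7, leading coefficient = 4, constant term = 1


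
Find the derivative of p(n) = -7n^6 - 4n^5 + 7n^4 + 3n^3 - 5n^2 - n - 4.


Apply the power rule term by term:
  d/dn(-7n^6) = -42n^5
  d/dn(-4n^5) = -20n^4
  d/dn(7n^4) = 28n^3
  d/dn(3n^3) = 9n^2
  d/dn(-5n^2) = -10n
  d/dn(-n) = -1
  d/dn(-4) = 0
p'(n) = -42n^5 - 20n^4 + 28n^3 + 9n^2 - 10n - 1


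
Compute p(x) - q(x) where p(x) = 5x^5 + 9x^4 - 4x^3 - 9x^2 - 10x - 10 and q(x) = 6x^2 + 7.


Distribute the minus sign:
  (5x^5 + 9x^4 - 4x^3 - 9x^2 - 10x - 10)
- (6x^2 + 7)
Negate second polynomial: -6x^2 - 7
Add: 5x^5 + 9x^4 - 4x^3 - 15x^2 - 10x - 17


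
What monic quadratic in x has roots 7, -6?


p(x) = (x - 7)(x + 6)
Expand: x^2 - x - 42


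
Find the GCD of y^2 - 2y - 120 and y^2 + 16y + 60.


Factor each:
  y^2 - 2y - 120 = (y + 10)(y - 12)
  y^2 + 16y + 60 = (y + 10)(y + 6)
Common monic factor: y + 10


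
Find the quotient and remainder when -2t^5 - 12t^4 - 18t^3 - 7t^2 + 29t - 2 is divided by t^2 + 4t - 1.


(-2t^5 - 12t^4 - 18t^3 - 7t^2 + 29t - 2) / (t^2 + 4t - 1)
Step 1: -2t^3 * (t^2 + 4t - 1) = -2t^5 - 8t^4 + 2t^3; subtract.
Step 2: -4t^2 * (t^2 + 4t - 1) = -4t^4 - 16t^3 + 4t^2; subtract.
Step 3: -4t * (t^2 + 4t - 1) = -4t^3 - 16t^2 + 4t; subtract.
Step 4: 5 * (t^2 + 4t - 1) = 5t^2 + 20t - 5; subtract.
Quotient: -2t^3 - 4t^2 - 4t + 5, Remainder: 5t + 3


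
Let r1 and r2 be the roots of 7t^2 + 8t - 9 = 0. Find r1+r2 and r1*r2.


For at^2+bt+c=0: sum = -b/a, product = c/a.
a=7, b=8, c=-9
Sum = -(8)/7 = -8/7
Product = (-9)/7 = -9/7


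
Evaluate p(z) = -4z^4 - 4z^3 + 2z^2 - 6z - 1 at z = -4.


Using direct substitution:
  -4 * (-4)^4 = -1024
  -4 * (-4)^3 = 256
  2 * (-4)^2 = 32
  -6 * (-4)^1 = 24
  constant: -1
Sum = -1024 + 256 + 32 + 24 - 1 = -713


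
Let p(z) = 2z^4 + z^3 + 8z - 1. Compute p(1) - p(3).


p(1) = 10
p(3) = 212
p(1) - p(3) = 10 - 212 = -202


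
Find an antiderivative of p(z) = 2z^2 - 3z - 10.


Reverse power rule on each term:
  ∫ 2z^2 dz = (2/3)z^3
  ∫ -3z dz = -(3/2)z^2
  ∫ -10 dz = -10z
F(z) = (2/3)z^3 - (3/2)z^2 - 10z + C


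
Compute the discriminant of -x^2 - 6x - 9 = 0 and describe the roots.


D = b^2 - 4ac = (-6)^2 - 4(-1)(-9) = 36 - 36 = 0
Since D = 0: one repeated real root


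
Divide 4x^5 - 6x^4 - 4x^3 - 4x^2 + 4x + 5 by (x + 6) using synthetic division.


Synthetic division with c = -6. Coefficients: 4, -6, -4, -4, 4, 5
Bring down 4.
  4 * -6 = -24; -24 - 6 = -30
  -30 * -6 = 180; 180 - 4 = 176
  176 * -6 = -1056; -1056 - 4 = -1060
  -1060 * -6 = 6360; 6360 + 4 = 6364
  6364 * -6 = -38184; -38184 + 5 = -38179
Quotient: 4x^4 - 30x^3 + 176x^2 - 1060x + 6364, Remainder: -38179


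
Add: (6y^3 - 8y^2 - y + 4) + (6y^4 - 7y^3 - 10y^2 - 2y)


Align terms by degree and add:
  6y^3 - 8y^2 - y + 4
+ 6y^4 - 7y^3 - 10y^2 - 2y
= 6y^4 - y^3 - 18y^2 - 3y + 4


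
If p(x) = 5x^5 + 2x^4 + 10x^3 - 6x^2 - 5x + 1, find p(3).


Using direct substitution:
  5 * (3)^5 = 1215
  2 * (3)^4 = 162
  10 * (3)^3 = 270
  -6 * (3)^2 = -54
  -5 * (3)^1 = -15
  constant: 1
Sum = 1215 + 162 + 270 - 54 - 15 + 1 = 1579


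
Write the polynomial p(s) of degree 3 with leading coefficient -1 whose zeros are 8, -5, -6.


p(s) = -(s - 8)(s + 5)(s + 6)
Expand: -s^3 - 3s^2 + 58s + 240


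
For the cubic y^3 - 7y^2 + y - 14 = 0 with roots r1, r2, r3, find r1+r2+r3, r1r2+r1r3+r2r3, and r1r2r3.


Monic cubic y^3+by^2+cy+d=0: sum=-b, pairwise sum=c, product=-d.
b=-7, c=1, d=-14
r1+r2+r3 = 7
r1r2+r1r3+r2r3 = 1
r1r2r3 = 14


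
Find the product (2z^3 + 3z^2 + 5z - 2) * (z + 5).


Distribute each term of the first polynomial:
  (2z^3)(z + 5) = 2z^4 + 10z^3
  (3z^2)(z + 5) = 3z^3 + 15z^2
  (5z)(z + 5) = 5z^2 + 25z
  (-2)(z + 5) = -2z - 10
Sum: 2z^4 + 13z^3 + 20z^2 + 23z - 10


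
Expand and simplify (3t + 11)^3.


Expand (3t + 11)^3 by repeated multiplication:
  (3t + 11)^2 = 9t^2 + 66t + 121
= 27t^3 + 297t^2 + 1089t + 1331


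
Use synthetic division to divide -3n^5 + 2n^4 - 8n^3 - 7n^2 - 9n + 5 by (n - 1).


Synthetic division with c = 1. Coefficients: -3, 2, -8, -7, -9, 5
Bring down -3.
  -3 * 1 = -3; -3 + 2 = -1
  -1 * 1 = -1; -1 - 8 = -9
  -9 * 1 = -9; -9 - 7 = -16
  -16 * 1 = -16; -16 - 9 = -25
  -25 * 1 = -25; -25 + 5 = -20
Quotient: -3n^4 - n^3 - 9n^2 - 16n - 25, Remainder: -20


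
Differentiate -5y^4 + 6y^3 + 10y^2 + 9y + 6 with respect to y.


Apply the power rule term by term:
  d/dy(-5y^4) = -20y^3
  d/dy(6y^3) = 18y^2
  d/dy(10y^2) = 20y
  d/dy(9y) = 9
  d/dy(6) = 0
p'(y) = -20y^3 + 18y^2 + 20y + 9


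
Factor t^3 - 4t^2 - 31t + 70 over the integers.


Try integer roots (divisors of 70). t=2: p(2)=0.
Divide out (t - 2): quotient is t^2 - 2t - 35.
Factor the quadratic: (t - 7)(t + 5)
Result: (t - 2)(t - 7)(t + 5)


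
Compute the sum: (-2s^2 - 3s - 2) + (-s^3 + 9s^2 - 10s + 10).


Align terms by degree and add:
  -2s^2 - 3s - 2
  -s^3 + 9s^2 - 10s + 10
= -s^3 + 7s^2 - 13s + 8


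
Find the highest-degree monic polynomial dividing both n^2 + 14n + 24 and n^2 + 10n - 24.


Factor each:
  n^2 + 14n + 24 = (n + 12)(n + 2)
  n^2 + 10n - 24 = (n + 12)(n - 2)
Common monic factor: n + 12


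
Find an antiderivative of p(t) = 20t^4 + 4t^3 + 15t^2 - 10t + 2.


Reverse power rule on each term:
  ∫ 20t^4 dt = 4t^5
  ∫ 4t^3 dt = t^4
  ∫ 15t^2 dt = 5t^3
  ∫ -10t dt = -5t^2
  ∫ 2 dt = 2t
F(t) = 4t^5 + t^4 + 5t^3 - 5t^2 + 2t + C


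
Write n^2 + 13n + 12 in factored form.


Roots satisfy r1 + r2 = -b/a = -13 and r1*r2 = c/a = 12.
So r1 = -1, r2 = -12.
n^2 + 13n + 12 = (n - r1)(n - r2) = (n + 1)(n + 12)


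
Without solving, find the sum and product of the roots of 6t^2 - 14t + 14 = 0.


For at^2+bt+c=0: sum = -b/a, product = c/a.
a=6, b=-14, c=14
Sum = -(-14)/6 = 7/3
Product = (14)/6 = 7/3


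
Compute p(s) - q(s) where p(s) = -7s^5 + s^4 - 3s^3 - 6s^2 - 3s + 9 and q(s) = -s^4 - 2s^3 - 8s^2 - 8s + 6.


Distribute the minus sign:
  (-7s^5 + s^4 - 3s^3 - 6s^2 - 3s + 9)
- (-s^4 - 2s^3 - 8s^2 - 8s + 6)
Negate second polynomial: s^4 + 2s^3 + 8s^2 + 8s - 6
Add: -7s^5 + 2s^4 - s^3 + 2s^2 + 5s + 3


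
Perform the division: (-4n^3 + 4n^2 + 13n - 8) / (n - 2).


(-4n^3 + 4n^2 + 13n - 8) / (n - 2)
Step 1: -4n^2 * (n - 2) = -4n^3 + 8n^2; subtract.
Step 2: -4n * (n - 2) = -4n^2 + 8n; subtract.
Step 3: 5 * (n - 2) = 5n - 10; subtract.
Quotient: -4n^2 - 4n + 5, Remainder: 2


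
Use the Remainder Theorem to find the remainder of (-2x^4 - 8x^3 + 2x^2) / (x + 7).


By the Remainder Theorem, the remainder equals p(-7):
  -2*(-7)^4 = -4802
  -8*(-7)^3 = 2744
  2*(-7)^2 = 98
  0*(-7)^1 = 0
  constant: 0
Sum: -4802 + 2744 + 98 + 0 + 0 = -1960


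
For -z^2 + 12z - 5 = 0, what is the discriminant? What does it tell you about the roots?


D = b^2 - 4ac = (12)^2 - 4(-1)(-5) = 144 - 20 = 124
Since D > 0: two distinct irrational roots


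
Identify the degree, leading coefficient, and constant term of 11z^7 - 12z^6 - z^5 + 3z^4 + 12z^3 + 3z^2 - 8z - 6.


Highest power of z is 7, with coefficient 11. Constant term is -6.
Degree = 7, leading coefficient = 11, constant term = -6


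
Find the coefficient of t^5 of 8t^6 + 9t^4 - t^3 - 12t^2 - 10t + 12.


Read off the coefficient of t^5: 0


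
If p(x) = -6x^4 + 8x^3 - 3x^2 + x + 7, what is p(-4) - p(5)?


p(-4) = -2093
p(5) = -2813
p(-4) - p(5) = -2093 + 2813 = 720


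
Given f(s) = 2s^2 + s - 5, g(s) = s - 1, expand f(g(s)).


Substitute g(s) into f:
f(g(s)) = 2*(s - 1)^2 + 1*(s - 1) + (-5)
(s - 1)^2 = s^2 - 2s + 1
Expand and combine: 2s^2 - 3s - 4


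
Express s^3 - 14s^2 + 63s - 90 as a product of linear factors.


Try integer roots (divisors of -90). s=5: p(5)=0.
Divide out (s - 5): quotient is s^2 - 9s + 18.
Factor the quadratic: (s - 3)(s - 6)
Result: (s - 5)(s - 3)(s - 6)


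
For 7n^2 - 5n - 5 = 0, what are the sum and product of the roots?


For an^2+bn+c=0: sum = -b/a, product = c/a.
a=7, b=-5, c=-5
Sum = -(-5)/7 = 5/7
Product = (-5)/7 = -5/7


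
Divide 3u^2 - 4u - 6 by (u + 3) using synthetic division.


Synthetic division with c = -3. Coefficients: 3, -4, -6
Bring down 3.
  3 * -3 = -9; -9 - 4 = -13
  -13 * -3 = 39; 39 - 6 = 33
Quotient: 3u - 13, Remainder: 33


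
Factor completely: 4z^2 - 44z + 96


Roots satisfy r1 + r2 = -b/a = 11 and r1*r2 = c/a = 24.
So r1 = 8, r2 = 3.
4z^2 - 44z + 96 = 4(z - r1)(z - r2) = 4(z - 8)(z - 3)


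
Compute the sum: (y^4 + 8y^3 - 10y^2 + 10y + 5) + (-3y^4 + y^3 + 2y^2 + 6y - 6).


Align terms by degree and add:
  y^4 + 8y^3 - 10y^2 + 10y + 5
  -3y^4 + y^3 + 2y^2 + 6y - 6
= -2y^4 + 9y^3 - 8y^2 + 16y - 1


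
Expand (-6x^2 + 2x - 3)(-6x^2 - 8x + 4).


Distribute each term of the first polynomial:
  (-6x^2)(-6x^2 - 8x + 4) = 36x^4 + 48x^3 - 24x^2
  (2x)(-6x^2 - 8x + 4) = -12x^3 - 16x^2 + 8x
  (-3)(-6x^2 - 8x + 4) = 18x^2 + 24x - 12
Sum: 36x^4 + 36x^3 - 22x^2 + 32x - 12


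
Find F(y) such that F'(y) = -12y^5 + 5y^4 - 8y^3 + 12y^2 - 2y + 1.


Reverse power rule on each term:
  ∫ -12y^5 dy = -2y^6
  ∫ 5y^4 dy = y^5
  ∫ -8y^3 dy = -2y^4
  ∫ 12y^2 dy = 4y^3
  ∫ -2y dy = -y^2
  ∫ 1 dy = y
F(y) = -2y^6 + y^5 - 2y^4 + 4y^3 - y^2 + y + C


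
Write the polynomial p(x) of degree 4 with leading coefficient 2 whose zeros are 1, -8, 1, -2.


p(x) = 2(x - 1)(x + 8)(x - 1)(x + 2)
Expand: 2x^4 + 16x^3 - 6x^2 - 44x + 32


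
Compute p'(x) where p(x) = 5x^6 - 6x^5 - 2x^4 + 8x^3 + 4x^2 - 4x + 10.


Apply the power rule term by term:
  d/dx(5x^6) = 30x^5
  d/dx(-6x^5) = -30x^4
  d/dx(-2x^4) = -8x^3
  d/dx(8x^3) = 24x^2
  d/dx(4x^2) = 8x
  d/dx(-4x) = -4
  d/dx(10) = 0
p'(x) = 30x^5 - 30x^4 - 8x^3 + 24x^2 + 8x - 4


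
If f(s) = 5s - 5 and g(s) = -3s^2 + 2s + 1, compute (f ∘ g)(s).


Substitute g(s) into f:
f(g(s)) = 5*(-3s^2 + 2s + 1) + (-5)
Expand and combine: -15s^2 + 10s


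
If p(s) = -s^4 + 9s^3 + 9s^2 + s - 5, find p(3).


Using direct substitution:
  -1 * (3)^4 = -81
  9 * (3)^3 = 243
  9 * (3)^2 = 81
  1 * (3)^1 = 3
  constant: -5
Sum = -81 + 243 + 81 + 3 - 5 = 241


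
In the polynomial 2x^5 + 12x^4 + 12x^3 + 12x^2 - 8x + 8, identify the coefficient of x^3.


Read off the coefficient of x^3: 12


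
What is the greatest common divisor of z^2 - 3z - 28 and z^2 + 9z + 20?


Factor each:
  z^2 - 3z - 28 = (z + 4)(z - 7)
  z^2 + 9z + 20 = (z + 4)(z + 5)
Common monic factor: z + 4


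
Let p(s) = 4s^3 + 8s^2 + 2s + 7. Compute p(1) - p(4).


p(1) = 21
p(4) = 399
p(1) - p(4) = 21 - 399 = -378


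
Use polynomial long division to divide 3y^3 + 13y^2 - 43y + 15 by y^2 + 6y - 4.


(3y^3 + 13y^2 - 43y + 15) / (y^2 + 6y - 4)
Step 1: 3y * (y^2 + 6y - 4) = 3y^3 + 18y^2 - 12y; subtract.
Step 2: -5 * (y^2 + 6y - 4) = -5y^2 - 30y + 20; subtract.
Quotient: 3y - 5, Remainder: -y - 5


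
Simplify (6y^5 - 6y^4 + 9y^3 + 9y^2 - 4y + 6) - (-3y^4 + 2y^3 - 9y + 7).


Distribute the minus sign:
  (6y^5 - 6y^4 + 9y^3 + 9y^2 - 4y + 6)
- (-3y^4 + 2y^3 - 9y + 7)
Negate second polynomial: 3y^4 - 2y^3 + 9y - 7
Add: 6y^5 - 3y^4 + 7y^3 + 9y^2 + 5y - 1


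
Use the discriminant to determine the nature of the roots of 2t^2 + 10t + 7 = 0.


D = b^2 - 4ac = (10)^2 - 4(2)(7) = 100 - 56 = 44
Since D > 0: two distinct irrational roots


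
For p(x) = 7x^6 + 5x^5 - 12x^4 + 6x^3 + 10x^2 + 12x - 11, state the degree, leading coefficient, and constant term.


Highest power of x is 6, with coefficient 7. Constant term is -11.
Degree = 6, leading coefficient = 7, constant term = -11


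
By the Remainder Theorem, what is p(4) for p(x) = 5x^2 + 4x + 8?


By the Remainder Theorem, the remainder equals p(4):
  5*(4)^2 = 80
  4*(4)^1 = 16
  constant: 8
Sum: 80 + 16 + 8 = 104


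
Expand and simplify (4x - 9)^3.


Expand (4x - 9)^3 by repeated multiplication:
  (4x - 9)^2 = 16x^2 - 72x + 81
= 64x^3 - 432x^2 + 972x - 729


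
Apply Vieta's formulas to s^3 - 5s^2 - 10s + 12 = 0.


Monic cubic s^3+bs^2+cs+d=0: sum=-b, pairwise sum=c, product=-d.
b=-5, c=-10, d=12
r1+r2+r3 = 5
r1r2+r1r3+r2r3 = -10
r1r2r3 = -12


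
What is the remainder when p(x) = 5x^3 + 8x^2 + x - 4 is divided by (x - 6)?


By the Remainder Theorem, the remainder equals p(6):
  5*(6)^3 = 1080
  8*(6)^2 = 288
  1*(6)^1 = 6
  constant: -4
Sum: 1080 + 288 + 6 - 4 = 1370


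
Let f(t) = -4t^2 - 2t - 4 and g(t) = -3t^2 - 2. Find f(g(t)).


Substitute g(t) into f:
f(g(t)) = -4*(-3t^2 - 2)^2 + (-2)*(-3t^2 - 2) + (-4)
(-3t^2 - 2)^2 = 9t^4 + 12t^2 + 4
Expand and combine: -36t^4 - 42t^2 - 16


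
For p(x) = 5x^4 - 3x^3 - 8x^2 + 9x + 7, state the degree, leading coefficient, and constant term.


Highest power of x is 4, with coefficient 5. Constant term is 7.
Degree = 4, leading coefficient = 5, constant term = 7


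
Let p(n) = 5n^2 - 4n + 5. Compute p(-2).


Using direct substitution:
  5 * (-2)^2 = 20
  -4 * (-2)^1 = 8
  constant: 5
Sum = 20 + 8 + 5 = 33


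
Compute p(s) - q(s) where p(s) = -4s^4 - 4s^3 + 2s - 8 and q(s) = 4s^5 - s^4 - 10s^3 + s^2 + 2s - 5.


Distribute the minus sign:
  (-4s^4 - 4s^3 + 2s - 8)
- (4s^5 - s^4 - 10s^3 + s^2 + 2s - 5)
Negate second polynomial: -4s^5 + s^4 + 10s^3 - s^2 - 2s + 5
Add: -4s^5 - 3s^4 + 6s^3 - s^2 - 3


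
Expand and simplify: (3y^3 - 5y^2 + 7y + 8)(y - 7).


Distribute each term of the first polynomial:
  (3y^3)(y - 7) = 3y^4 - 21y^3
  (-5y^2)(y - 7) = -5y^3 + 35y^2
  (7y)(y - 7) = 7y^2 - 49y
  (8)(y - 7) = 8y - 56
Sum: 3y^4 - 26y^3 + 42y^2 - 41y - 56


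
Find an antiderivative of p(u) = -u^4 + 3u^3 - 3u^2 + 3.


Reverse power rule on each term:
  ∫ -u^4 du = -(1/5)u^5
  ∫ 3u^3 du = (3/4)u^4
  ∫ -3u^2 du = -u^3
  ∫ 3 du = 3u
F(u) = -(1/5)u^5 + (3/4)u^4 - u^3 + 3u + C


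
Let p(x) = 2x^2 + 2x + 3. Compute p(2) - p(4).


p(2) = 15
p(4) = 43
p(2) - p(4) = 15 - 43 = -28


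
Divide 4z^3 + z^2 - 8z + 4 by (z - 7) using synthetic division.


Synthetic division with c = 7. Coefficients: 4, 1, -8, 4
Bring down 4.
  4 * 7 = 28; 28 + 1 = 29
  29 * 7 = 203; 203 - 8 = 195
  195 * 7 = 1365; 1365 + 4 = 1369
Quotient: 4z^2 + 29z + 195, Remainder: 1369


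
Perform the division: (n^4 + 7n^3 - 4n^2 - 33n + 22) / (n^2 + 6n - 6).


(n^4 + 7n^3 - 4n^2 - 33n + 22) / (n^2 + 6n - 6)
Step 1: n^2 * (n^2 + 6n - 6) = n^4 + 6n^3 - 6n^2; subtract.
Step 2: n * (n^2 + 6n - 6) = n^3 + 6n^2 - 6n; subtract.
Step 3: -4 * (n^2 + 6n - 6) = -4n^2 - 24n + 24; subtract.
Quotient: n^2 + n - 4, Remainder: -3n - 2


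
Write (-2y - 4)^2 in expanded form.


Expand (-2y - 4)^2 by repeated multiplication:
= 4y^2 + 16y + 16


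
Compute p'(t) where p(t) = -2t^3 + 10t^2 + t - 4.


Apply the power rule term by term:
  d/dt(-2t^3) = -6t^2
  d/dt(10t^2) = 20t
  d/dt(t) = 1
  d/dt(-4) = 0
p'(t) = -6t^2 + 20t + 1


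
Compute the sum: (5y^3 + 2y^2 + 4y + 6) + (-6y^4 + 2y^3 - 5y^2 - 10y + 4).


Align terms by degree and add:
  5y^3 + 2y^2 + 4y + 6
  -6y^4 + 2y^3 - 5y^2 - 10y + 4
= -6y^4 + 7y^3 - 3y^2 - 6y + 10


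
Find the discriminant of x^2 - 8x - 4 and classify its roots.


D = b^2 - 4ac = (-8)^2 - 4(1)(-4) = 64 + 16 = 80
Since D > 0: two distinct irrational roots


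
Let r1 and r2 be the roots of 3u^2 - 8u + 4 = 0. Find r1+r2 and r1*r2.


For au^2+bu+c=0: sum = -b/a, product = c/a.
a=3, b=-8, c=4
Sum = -(-8)/3 = 8/3
Product = (4)/3 = 4/3


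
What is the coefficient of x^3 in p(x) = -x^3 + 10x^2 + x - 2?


Read off the coefficient of x^3: -1


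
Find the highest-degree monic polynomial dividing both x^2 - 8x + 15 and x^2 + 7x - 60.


Factor each:
  x^2 - 8x + 15 = (x - 5)(x - 3)
  x^2 + 7x - 60 = (x - 5)(x + 12)
Common monic factor: x - 5


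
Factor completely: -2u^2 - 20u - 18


Roots satisfy r1 + r2 = -b/a = -10 and r1*r2 = c/a = 9.
So r1 = -9, r2 = -1.
-2u^2 - 20u - 18 = -2(u - r1)(u - r2) = -2(u + 9)(u + 1)


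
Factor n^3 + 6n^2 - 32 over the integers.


Try integer roots (divisors of -32). n=-4: p(-4)=0.
Divide out (n + 4): quotient is n^2 + 2n - 8.
Factor the quadratic: (n + 4)(n - 2)
Result: (n + 4)(n + 4)(n - 2)


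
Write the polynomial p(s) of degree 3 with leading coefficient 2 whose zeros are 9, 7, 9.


p(s) = 2(s - 9)(s - 7)(s - 9)
Expand: 2s^3 - 50s^2 + 414s - 1134


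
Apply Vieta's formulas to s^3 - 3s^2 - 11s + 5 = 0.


Monic cubic s^3+bs^2+cs+d=0: sum=-b, pairwise sum=c, product=-d.
b=-3, c=-11, d=5
r1+r2+r3 = 3
r1r2+r1r3+r2r3 = -11
r1r2r3 = -5


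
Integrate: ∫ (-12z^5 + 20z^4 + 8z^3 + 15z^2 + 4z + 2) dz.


Reverse power rule on each term:
  ∫ -12z^5 dz = -2z^6
  ∫ 20z^4 dz = 4z^5
  ∫ 8z^3 dz = 2z^4
  ∫ 15z^2 dz = 5z^3
  ∫ 4z dz = 2z^2
  ∫ 2 dz = 2z
F(z) = -2z^6 + 4z^5 + 2z^4 + 5z^3 + 2z^2 + 2z + C


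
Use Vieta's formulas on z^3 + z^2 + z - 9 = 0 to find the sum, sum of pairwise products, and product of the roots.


Monic cubic z^3+bz^2+cz+d=0: sum=-b, pairwise sum=c, product=-d.
b=1, c=1, d=-9
r1+r2+r3 = -1
r1r2+r1r3+r2r3 = 1
r1r2r3 = 9


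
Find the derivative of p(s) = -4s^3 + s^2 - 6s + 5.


Apply the power rule term by term:
  d/ds(-4s^3) = -12s^2
  d/ds(s^2) = 2s
  d/ds(-6s) = -6
  d/ds(5) = 0
p'(s) = -12s^2 + 2s - 6


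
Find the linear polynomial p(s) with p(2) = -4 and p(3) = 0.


p(s) = ms + b. Using p(2)=-4, p(3)=0:
m = (-4)/(2 - 3) = -4/-1 = 4
b = -4 - m*(2) = -4 - 8 = -12
p(s) = 4s - 12


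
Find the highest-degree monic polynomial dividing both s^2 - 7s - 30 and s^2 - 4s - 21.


Factor each:
  s^2 - 7s - 30 = (s + 3)(s - 10)
  s^2 - 4s - 21 = (s + 3)(s - 7)
Common monic factor: s + 3


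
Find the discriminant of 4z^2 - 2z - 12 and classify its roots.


D = b^2 - 4ac = (-2)^2 - 4(4)(-12) = 4 + 192 = 196
Since D > 0: two distinct rational roots


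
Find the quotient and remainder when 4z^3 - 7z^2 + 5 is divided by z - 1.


(4z^3 - 7z^2 + 5) / (z - 1)
Step 1: 4z^2 * (z - 1) = 4z^3 - 4z^2; subtract.
Step 2: -3z * (z - 1) = -3z^2 + 3z; subtract.
Step 3: -3 * (z - 1) = -3z + 3; subtract.
Quotient: 4z^2 - 3z - 3, Remainder: 2


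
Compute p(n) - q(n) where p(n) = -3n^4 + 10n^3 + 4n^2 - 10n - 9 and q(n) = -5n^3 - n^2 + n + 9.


Distribute the minus sign:
  (-3n^4 + 10n^3 + 4n^2 - 10n - 9)
- (-5n^3 - n^2 + n + 9)
Negate second polynomial: 5n^3 + n^2 - n - 9
Add: -3n^4 + 15n^3 + 5n^2 - 11n - 18


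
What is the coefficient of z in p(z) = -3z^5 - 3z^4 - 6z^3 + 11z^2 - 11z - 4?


Read off the coefficient of z: -11


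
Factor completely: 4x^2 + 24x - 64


Roots satisfy r1 + r2 = -b/a = -6 and r1*r2 = c/a = -16.
So r1 = 2, r2 = -8.
4x^2 + 24x - 64 = 4(x - r1)(x - r2) = 4(x - 2)(x + 8)


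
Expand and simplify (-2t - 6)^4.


Expand (-2t - 6)^4 by repeated multiplication:
  (-2t - 6)^2 = 4t^2 + 24t + 36
  (-2t - 6)^3 = -8t^3 - 72t^2 - 216t - 216
= 16t^4 + 192t^3 + 864t^2 + 1728t + 1296


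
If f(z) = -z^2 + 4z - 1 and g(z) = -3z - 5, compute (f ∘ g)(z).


Substitute g(z) into f:
f(g(z)) = -1*(-3z - 5)^2 + 4*(-3z - 5) + (-1)
(-3z - 5)^2 = 9z^2 + 30z + 25
Expand and combine: -9z^2 - 42z - 46


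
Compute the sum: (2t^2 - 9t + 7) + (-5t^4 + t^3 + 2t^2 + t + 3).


Align terms by degree and add:
  2t^2 - 9t + 7
  -5t^4 + t^3 + 2t^2 + t + 3
= -5t^4 + t^3 + 4t^2 - 8t + 10


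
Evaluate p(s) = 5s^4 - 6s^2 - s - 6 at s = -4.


Using direct substitution:
  5 * (-4)^4 = 1280
  0 * (-4)^3 = 0
  -6 * (-4)^2 = -96
  -1 * (-4)^1 = 4
  constant: -6
Sum = 1280 + 0 - 96 + 4 - 6 = 1182


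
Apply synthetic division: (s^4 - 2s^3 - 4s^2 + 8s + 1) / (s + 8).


Synthetic division with c = -8. Coefficients: 1, -2, -4, 8, 1
Bring down 1.
  1 * -8 = -8; -8 - 2 = -10
  -10 * -8 = 80; 80 - 4 = 76
  76 * -8 = -608; -608 + 8 = -600
  -600 * -8 = 4800; 4800 + 1 = 4801
Quotient: s^3 - 10s^2 + 76s - 600, Remainder: 4801


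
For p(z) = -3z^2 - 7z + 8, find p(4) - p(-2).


p(4) = -68
p(-2) = 10
p(4) - p(-2) = -68 - 10 = -78


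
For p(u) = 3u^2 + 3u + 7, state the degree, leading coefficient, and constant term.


Highest power of u is 2, with coefficient 3. Constant term is 7.
Degree = 2, leading coefficient = 3, constant term = 7


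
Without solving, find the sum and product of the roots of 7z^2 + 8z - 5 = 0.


For az^2+bz+c=0: sum = -b/a, product = c/a.
a=7, b=8, c=-5
Sum = -(8)/7 = -8/7
Product = (-5)/7 = -5/7


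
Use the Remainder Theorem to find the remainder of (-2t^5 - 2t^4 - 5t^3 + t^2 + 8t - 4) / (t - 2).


By the Remainder Theorem, the remainder equals p(2):
  -2*(2)^5 = -64
  -2*(2)^4 = -32
  -5*(2)^3 = -40
  1*(2)^2 = 4
  8*(2)^1 = 16
  constant: -4
Sum: -64 - 32 - 40 + 4 + 16 - 4 = -120


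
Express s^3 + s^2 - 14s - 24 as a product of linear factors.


Try integer roots (divisors of -24). s=4: p(4)=0.
Divide out (s - 4): quotient is s^2 + 5s + 6.
Factor the quadratic: (s + 3)(s + 2)
Result: (s - 4)(s + 3)(s + 2)


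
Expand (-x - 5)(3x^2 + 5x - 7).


Distribute each term of the first polynomial:
  (-x)(3x^2 + 5x - 7) = -3x^3 - 5x^2 + 7x
  (-5)(3x^2 + 5x - 7) = -15x^2 - 25x + 35
Sum: -3x^3 - 20x^2 - 18x + 35


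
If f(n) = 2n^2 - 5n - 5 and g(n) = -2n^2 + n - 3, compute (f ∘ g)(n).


Substitute g(n) into f:
f(g(n)) = 2*(-2n^2 + n - 3)^2 + (-5)*(-2n^2 + n - 3) + (-5)
(-2n^2 + n - 3)^2 = 4n^4 - 4n^3 + 13n^2 - 6n + 9
Expand and combine: 8n^4 - 8n^3 + 36n^2 - 17n + 28


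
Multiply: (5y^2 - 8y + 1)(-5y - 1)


Distribute each term of the first polynomial:
  (5y^2)(-5y - 1) = -25y^3 - 5y^2
  (-8y)(-5y - 1) = 40y^2 + 8y
  (1)(-5y - 1) = -5y - 1
Sum: -25y^3 + 35y^2 + 3y - 1


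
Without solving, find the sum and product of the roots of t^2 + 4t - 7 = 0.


For at^2+bt+c=0: sum = -b/a, product = c/a.
a=1, b=4, c=-7
Sum = -(4)/1 = -4
Product = (-7)/1 = -7


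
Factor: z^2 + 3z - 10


Roots satisfy r1 + r2 = -b/a = -3 and r1*r2 = c/a = -10.
So r1 = -5, r2 = 2.
z^2 + 3z - 10 = (z - r1)(z - r2) = (z + 5)(z - 2)


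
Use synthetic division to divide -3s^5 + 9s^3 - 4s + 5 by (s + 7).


Synthetic division with c = -7. Coefficients: -3, 0, 9, 0, -4, 5
Bring down -3.
  -3 * -7 = 21; 21 + 0 = 21
  21 * -7 = -147; -147 + 9 = -138
  -138 * -7 = 966; 966 + 0 = 966
  966 * -7 = -6762; -6762 - 4 = -6766
  -6766 * -7 = 47362; 47362 + 5 = 47367
Quotient: -3s^4 + 21s^3 - 138s^2 + 966s - 6766, Remainder: 47367


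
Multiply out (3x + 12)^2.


Expand (3x + 12)^2 by repeated multiplication:
= 9x^2 + 72x + 144


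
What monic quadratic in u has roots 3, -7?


p(u) = (u - 3)(u + 7)
Expand: u^2 + 4u - 21


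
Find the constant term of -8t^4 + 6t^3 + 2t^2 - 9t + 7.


Read off the constant term: 7


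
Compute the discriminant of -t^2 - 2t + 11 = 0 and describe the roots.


D = b^2 - 4ac = (-2)^2 - 4(-1)(11) = 4 + 44 = 48
Since D > 0: two distinct irrational roots


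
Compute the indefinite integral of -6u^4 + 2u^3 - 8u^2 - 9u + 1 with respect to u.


Reverse power rule on each term:
  ∫ -6u^4 du = -(6/5)u^5
  ∫ 2u^3 du = (1/2)u^4
  ∫ -8u^2 du = -(8/3)u^3
  ∫ -9u du = -(9/2)u^2
  ∫ 1 du = u
F(u) = -(6/5)u^5 + (1/2)u^4 - (8/3)u^3 - (9/2)u^2 + u + C


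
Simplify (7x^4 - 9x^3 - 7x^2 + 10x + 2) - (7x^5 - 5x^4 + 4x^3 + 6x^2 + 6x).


Distribute the minus sign:
  (7x^4 - 9x^3 - 7x^2 + 10x + 2)
- (7x^5 - 5x^4 + 4x^3 + 6x^2 + 6x)
Negate second polynomial: -7x^5 + 5x^4 - 4x^3 - 6x^2 - 6x
Add: -7x^5 + 12x^4 - 13x^3 - 13x^2 + 4x + 2


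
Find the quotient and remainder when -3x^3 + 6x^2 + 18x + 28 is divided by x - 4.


(-3x^3 + 6x^2 + 18x + 28) / (x - 4)
Step 1: -3x^2 * (x - 4) = -3x^3 + 12x^2; subtract.
Step 2: -6x * (x - 4) = -6x^2 + 24x; subtract.
Step 3: -6 * (x - 4) = -6x + 24; subtract.
Quotient: -3x^2 - 6x - 6, Remainder: 4


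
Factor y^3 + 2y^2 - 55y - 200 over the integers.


Try integer roots (divisors of -200). y=-5: p(-5)=0.
Divide out (y + 5): quotient is y^2 - 3y - 40.
Factor the quadratic: (y - 8)(y + 5)
Result: (y + 5)(y - 8)(y + 5)


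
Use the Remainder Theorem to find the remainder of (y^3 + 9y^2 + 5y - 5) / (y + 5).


By the Remainder Theorem, the remainder equals p(-5):
  1*(-5)^3 = -125
  9*(-5)^2 = 225
  5*(-5)^1 = -25
  constant: -5
Sum: -125 + 225 - 25 - 5 = 70


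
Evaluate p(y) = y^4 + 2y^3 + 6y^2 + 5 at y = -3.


Using direct substitution:
  1 * (-3)^4 = 81
  2 * (-3)^3 = -54
  6 * (-3)^2 = 54
  0 * (-3)^1 = 0
  constant: 5
Sum = 81 - 54 + 54 + 0 + 5 = 86


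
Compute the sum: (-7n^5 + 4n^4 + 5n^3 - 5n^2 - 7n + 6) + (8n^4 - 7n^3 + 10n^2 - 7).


Align terms by degree and add:
  -7n^5 + 4n^4 + 5n^3 - 5n^2 - 7n + 6
+ 8n^4 - 7n^3 + 10n^2 - 7
= -7n^5 + 12n^4 - 2n^3 + 5n^2 - 7n - 1


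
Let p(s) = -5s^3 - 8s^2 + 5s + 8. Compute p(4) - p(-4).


p(4) = -420
p(-4) = 180
p(4) - p(-4) = -420 - 180 = -600


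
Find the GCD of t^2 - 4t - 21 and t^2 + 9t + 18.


Factor each:
  t^2 - 4t - 21 = (t + 3)(t - 7)
  t^2 + 9t + 18 = (t + 3)(t + 6)
Common monic factor: t + 3


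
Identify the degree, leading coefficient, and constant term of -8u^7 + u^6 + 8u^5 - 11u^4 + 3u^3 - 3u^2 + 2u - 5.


Highest power of u is 7, with coefficient -8. Constant term is -5.
Degree = 7, leading coefficient = -8, constant term = -5


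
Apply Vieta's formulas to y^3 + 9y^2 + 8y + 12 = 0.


Monic cubic y^3+by^2+cy+d=0: sum=-b, pairwise sum=c, product=-d.
b=9, c=8, d=12
r1+r2+r3 = -9
r1r2+r1r3+r2r3 = 8
r1r2r3 = -12


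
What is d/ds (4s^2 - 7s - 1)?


Apply the power rule term by term:
  d/ds(4s^2) = 8s
  d/ds(-7s) = -7
  d/ds(-1) = 0
p'(s) = 8s - 7


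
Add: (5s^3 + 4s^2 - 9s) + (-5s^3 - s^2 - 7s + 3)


Align terms by degree and add:
  5s^3 + 4s^2 - 9s
  -5s^3 - s^2 - 7s + 3
= 3s^2 - 16s + 3


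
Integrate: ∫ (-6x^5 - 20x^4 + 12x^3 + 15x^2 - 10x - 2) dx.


Reverse power rule on each term:
  ∫ -6x^5 dx = -x^6
  ∫ -20x^4 dx = -4x^5
  ∫ 12x^3 dx = 3x^4
  ∫ 15x^2 dx = 5x^3
  ∫ -10x dx = -5x^2
  ∫ -2 dx = -2x
F(x) = -x^6 - 4x^5 + 3x^4 + 5x^3 - 5x^2 - 2x + C


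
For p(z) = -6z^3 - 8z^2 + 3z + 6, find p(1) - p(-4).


p(1) = -5
p(-4) = 250
p(1) - p(-4) = -5 - 250 = -255


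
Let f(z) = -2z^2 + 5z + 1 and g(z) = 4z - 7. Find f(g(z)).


Substitute g(z) into f:
f(g(z)) = -2*(4z - 7)^2 + 5*(4z - 7) + 1
(4z - 7)^2 = 16z^2 - 56z + 49
Expand and combine: -32z^2 + 132z - 132


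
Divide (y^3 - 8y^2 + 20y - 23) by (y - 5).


(y^3 - 8y^2 + 20y - 23) / (y - 5)
Step 1: y^2 * (y - 5) = y^3 - 5y^2; subtract.
Step 2: -3y * (y - 5) = -3y^2 + 15y; subtract.
Step 3: 5 * (y - 5) = 5y - 25; subtract.
Quotient: y^2 - 3y + 5, Remainder: 2


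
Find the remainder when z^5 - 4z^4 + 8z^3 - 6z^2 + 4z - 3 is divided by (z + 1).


By the Remainder Theorem, the remainder equals p(-1):
  1*(-1)^5 = -1
  -4*(-1)^4 = -4
  8*(-1)^3 = -8
  -6*(-1)^2 = -6
  4*(-1)^1 = -4
  constant: -3
Sum: -1 - 4 - 8 - 6 - 4 - 3 = -26


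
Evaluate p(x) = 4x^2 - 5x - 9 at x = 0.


Using direct substitution:
  4 * (0)^2 = 0
  -5 * (0)^1 = 0
  constant: -9
Sum = 0 + 0 - 9 = -9


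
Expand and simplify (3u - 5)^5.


Expand (3u - 5)^5 by repeated multiplication:
  (3u - 5)^2 = 9u^2 - 30u + 25
  (3u - 5)^3 = 27u^3 - 135u^2 + 225u - 125
  (3u - 5)^4 = 81u^4 - 540u^3 + 1350u^2 - 1500u + 625
= 243u^5 - 2025u^4 + 6750u^3 - 11250u^2 + 9375u - 3125


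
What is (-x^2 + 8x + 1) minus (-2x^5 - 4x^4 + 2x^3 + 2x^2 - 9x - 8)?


Distribute the minus sign:
  (-x^2 + 8x + 1)
- (-2x^5 - 4x^4 + 2x^3 + 2x^2 - 9x - 8)
Negate second polynomial: 2x^5 + 4x^4 - 2x^3 - 2x^2 + 9x + 8
Add: 2x^5 + 4x^4 - 2x^3 - 3x^2 + 17x + 9


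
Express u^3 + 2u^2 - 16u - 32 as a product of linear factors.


Try integer roots (divisors of -32). u=-4: p(-4)=0.
Divide out (u + 4): quotient is u^2 - 2u - 8.
Factor the quadratic: (u + 2)(u - 4)
Result: (u + 4)(u + 2)(u - 4)


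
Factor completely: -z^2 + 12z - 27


Roots satisfy r1 + r2 = -b/a = 12 and r1*r2 = c/a = 27.
So r1 = 9, r2 = 3.
-z^2 + 12z - 27 = -(z - r1)(z - r2) = -(z - 9)(z - 3)


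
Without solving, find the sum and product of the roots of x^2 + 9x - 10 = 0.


For ax^2+bx+c=0: sum = -b/a, product = c/a.
a=1, b=9, c=-10
Sum = -(9)/1 = -9
Product = (-10)/1 = -10


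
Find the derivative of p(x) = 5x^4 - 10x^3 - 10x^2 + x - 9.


Apply the power rule term by term:
  d/dx(5x^4) = 20x^3
  d/dx(-10x^3) = -30x^2
  d/dx(-10x^2) = -20x
  d/dx(x) = 1
  d/dx(-9) = 0
p'(x) = 20x^3 - 30x^2 - 20x + 1


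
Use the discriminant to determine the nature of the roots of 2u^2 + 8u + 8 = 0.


D = b^2 - 4ac = (8)^2 - 4(2)(8) = 64 - 64 = 0
Since D = 0: one repeated real root


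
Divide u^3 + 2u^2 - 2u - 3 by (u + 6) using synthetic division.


Synthetic division with c = -6. Coefficients: 1, 2, -2, -3
Bring down 1.
  1 * -6 = -6; -6 + 2 = -4
  -4 * -6 = 24; 24 - 2 = 22
  22 * -6 = -132; -132 - 3 = -135
Quotient: u^2 - 4u + 22, Remainder: -135


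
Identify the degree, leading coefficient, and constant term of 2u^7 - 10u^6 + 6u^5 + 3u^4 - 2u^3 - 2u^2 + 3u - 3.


Highest power of u is 7, with coefficient 2. Constant term is -3.
Degree = 7, leading coefficient = 2, constant term = -3


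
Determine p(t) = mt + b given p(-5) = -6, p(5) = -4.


p(t) = mt + b. Using p(-5)=-6, p(5)=-4:
m = (-6 + 4)/(-5 - 5) = -2/-10 = 1/5
b = -6 - m*(-5) = -6 + 1 = -5
p(t) = (1/5)t - 5


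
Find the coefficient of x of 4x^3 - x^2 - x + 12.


Read off the coefficient of x: -1


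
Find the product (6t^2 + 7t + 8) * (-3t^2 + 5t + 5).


Distribute each term of the first polynomial:
  (6t^2)(-3t^2 + 5t + 5) = -18t^4 + 30t^3 + 30t^2
  (7t)(-3t^2 + 5t + 5) = -21t^3 + 35t^2 + 35t
  (8)(-3t^2 + 5t + 5) = -24t^2 + 40t + 40
Sum: -18t^4 + 9t^3 + 41t^2 + 75t + 40


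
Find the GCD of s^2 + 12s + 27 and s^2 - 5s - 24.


Factor each:
  s^2 + 12s + 27 = (s + 3)(s + 9)
  s^2 - 5s - 24 = (s + 3)(s - 8)
Common monic factor: s + 3


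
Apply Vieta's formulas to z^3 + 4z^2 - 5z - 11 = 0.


Monic cubic z^3+bz^2+cz+d=0: sum=-b, pairwise sum=c, product=-d.
b=4, c=-5, d=-11
r1+r2+r3 = -4
r1r2+r1r3+r2r3 = -5
r1r2r3 = 11


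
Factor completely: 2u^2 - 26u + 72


Roots satisfy r1 + r2 = -b/a = 13 and r1*r2 = c/a = 36.
So r1 = 4, r2 = 9.
2u^2 - 26u + 72 = 2(u - r1)(u - r2) = 2(u - 4)(u - 9)


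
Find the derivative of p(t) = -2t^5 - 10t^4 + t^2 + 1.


Apply the power rule term by term:
  d/dt(-2t^5) = -10t^4
  d/dt(-10t^4) = -40t^3
  d/dt(t^2) = 2t
  d/dt(1) = 0
p'(t) = -10t^4 - 40t^3 + 2t


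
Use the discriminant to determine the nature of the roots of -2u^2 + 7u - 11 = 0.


D = b^2 - 4ac = (7)^2 - 4(-2)(-11) = 49 - 88 = -39
Since D < 0: two complex conjugate roots (no real roots)


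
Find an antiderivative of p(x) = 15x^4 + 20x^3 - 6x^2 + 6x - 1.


Reverse power rule on each term:
  ∫ 15x^4 dx = 3x^5
  ∫ 20x^3 dx = 5x^4
  ∫ -6x^2 dx = -2x^3
  ∫ 6x dx = 3x^2
  ∫ -1 dx = -x
F(x) = 3x^5 + 5x^4 - 2x^3 + 3x^2 - x + C


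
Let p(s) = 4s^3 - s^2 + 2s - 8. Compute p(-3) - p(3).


p(-3) = -131
p(3) = 97
p(-3) - p(3) = -131 - 97 = -228


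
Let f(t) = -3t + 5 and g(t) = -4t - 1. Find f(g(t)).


Substitute g(t) into f:
f(g(t)) = -3*(-4t - 1) + 5
Expand and combine: 12t + 8


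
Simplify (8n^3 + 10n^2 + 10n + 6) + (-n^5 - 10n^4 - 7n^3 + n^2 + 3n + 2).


Align terms by degree and add:
  8n^3 + 10n^2 + 10n + 6
  -n^5 - 10n^4 - 7n^3 + n^2 + 3n + 2
= -n^5 - 10n^4 + n^3 + 11n^2 + 13n + 8


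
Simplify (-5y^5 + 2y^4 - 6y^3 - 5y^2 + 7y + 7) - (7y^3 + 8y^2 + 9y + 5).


Distribute the minus sign:
  (-5y^5 + 2y^4 - 6y^3 - 5y^2 + 7y + 7)
- (7y^3 + 8y^2 + 9y + 5)
Negate second polynomial: -7y^3 - 8y^2 - 9y - 5
Add: -5y^5 + 2y^4 - 13y^3 - 13y^2 - 2y + 2


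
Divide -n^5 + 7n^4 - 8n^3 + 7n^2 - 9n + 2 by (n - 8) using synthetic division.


Synthetic division with c = 8. Coefficients: -1, 7, -8, 7, -9, 2
Bring down -1.
  -1 * 8 = -8; -8 + 7 = -1
  -1 * 8 = -8; -8 - 8 = -16
  -16 * 8 = -128; -128 + 7 = -121
  -121 * 8 = -968; -968 - 9 = -977
  -977 * 8 = -7816; -7816 + 2 = -7814
Quotient: -n^4 - n^3 - 16n^2 - 121n - 977, Remainder: -7814


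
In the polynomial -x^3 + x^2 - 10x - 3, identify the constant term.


Read off the constant term: -3


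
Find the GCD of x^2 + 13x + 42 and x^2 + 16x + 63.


Factor each:
  x^2 + 13x + 42 = (x + 7)(x + 6)
  x^2 + 16x + 63 = (x + 7)(x + 9)
Common monic factor: x + 7


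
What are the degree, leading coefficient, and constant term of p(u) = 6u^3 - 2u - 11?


Highest power of u is 3, with coefficient 6. Constant term is -11.
Degree = 3, leading coefficient = 6, constant term = -11


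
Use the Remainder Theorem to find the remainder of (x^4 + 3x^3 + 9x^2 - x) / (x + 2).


By the Remainder Theorem, the remainder equals p(-2):
  1*(-2)^4 = 16
  3*(-2)^3 = -24
  9*(-2)^2 = 36
  -1*(-2)^1 = 2
  constant: 0
Sum: 16 - 24 + 36 + 2 + 0 = 30


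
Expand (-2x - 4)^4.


Expand (-2x - 4)^4 by repeated multiplication:
  (-2x - 4)^2 = 4x^2 + 16x + 16
  (-2x - 4)^3 = -8x^3 - 48x^2 - 96x - 64
= 16x^4 + 128x^3 + 384x^2 + 512x + 256


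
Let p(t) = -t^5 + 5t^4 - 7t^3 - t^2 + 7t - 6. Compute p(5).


Using direct substitution:
  -1 * (5)^5 = -3125
  5 * (5)^4 = 3125
  -7 * (5)^3 = -875
  -1 * (5)^2 = -25
  7 * (5)^1 = 35
  constant: -6
Sum = -3125 + 3125 - 875 - 25 + 35 - 6 = -871


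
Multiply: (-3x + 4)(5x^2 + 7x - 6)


Distribute each term of the first polynomial:
  (-3x)(5x^2 + 7x - 6) = -15x^3 - 21x^2 + 18x
  (4)(5x^2 + 7x - 6) = 20x^2 + 28x - 24
Sum: -15x^3 - x^2 + 46x - 24


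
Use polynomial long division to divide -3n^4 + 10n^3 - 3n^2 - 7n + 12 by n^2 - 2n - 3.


(-3n^4 + 10n^3 - 3n^2 - 7n + 12) / (n^2 - 2n - 3)
Step 1: -3n^2 * (n^2 - 2n - 3) = -3n^4 + 6n^3 + 9n^2; subtract.
Step 2: 4n * (n^2 - 2n - 3) = 4n^3 - 8n^2 - 12n; subtract.
Step 3: -4 * (n^2 - 2n - 3) = -4n^2 + 8n + 12; subtract.
Quotient: -3n^2 + 4n - 4, Remainder: -3n


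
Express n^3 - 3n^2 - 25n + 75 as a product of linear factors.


Try integer roots (divisors of 75). n=-5: p(-5)=0.
Divide out (n + 5): quotient is n^2 - 8n + 15.
Factor the quadratic: (n - 5)(n - 3)
Result: (n + 5)(n - 5)(n - 3)


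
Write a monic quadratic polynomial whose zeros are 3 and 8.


p(s) = (s - 3)(s - 8)
Expand: s^2 - 11s + 24


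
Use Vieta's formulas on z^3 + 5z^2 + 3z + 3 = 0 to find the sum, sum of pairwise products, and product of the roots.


Monic cubic z^3+bz^2+cz+d=0: sum=-b, pairwise sum=c, product=-d.
b=5, c=3, d=3
r1+r2+r3 = -5
r1r2+r1r3+r2r3 = 3
r1r2r3 = -3


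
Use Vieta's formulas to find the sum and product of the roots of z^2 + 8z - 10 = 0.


For az^2+bz+c=0: sum = -b/a, product = c/a.
a=1, b=8, c=-10
Sum = -(8)/1 = -8
Product = (-10)/1 = -10


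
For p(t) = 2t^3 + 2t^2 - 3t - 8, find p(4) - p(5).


p(4) = 140
p(5) = 277
p(4) - p(5) = 140 - 277 = -137


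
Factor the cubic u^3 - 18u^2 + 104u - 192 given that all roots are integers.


Try integer roots (divisors of -192). u=8: p(8)=0.
Divide out (u - 8): quotient is u^2 - 10u + 24.
Factor the quadratic: (u - 4)(u - 6)
Result: (u - 8)(u - 4)(u - 6)


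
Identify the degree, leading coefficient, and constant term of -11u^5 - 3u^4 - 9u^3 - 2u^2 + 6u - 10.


Highest power of u is 5, with coefficient -11. Constant term is -10.
Degree = 5, leading coefficient = -11, constant term = -10


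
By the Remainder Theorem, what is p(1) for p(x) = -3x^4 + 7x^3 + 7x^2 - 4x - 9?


By the Remainder Theorem, the remainder equals p(1):
  -3*(1)^4 = -3
  7*(1)^3 = 7
  7*(1)^2 = 7
  -4*(1)^1 = -4
  constant: -9
Sum: -3 + 7 + 7 - 4 - 9 = -2


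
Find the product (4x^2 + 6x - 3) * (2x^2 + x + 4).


Distribute each term of the first polynomial:
  (4x^2)(2x^2 + x + 4) = 8x^4 + 4x^3 + 16x^2
  (6x)(2x^2 + x + 4) = 12x^3 + 6x^2 + 24x
  (-3)(2x^2 + x + 4) = -6x^2 - 3x - 12
Sum: 8x^4 + 16x^3 + 16x^2 + 21x - 12


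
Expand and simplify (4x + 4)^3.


Expand (4x + 4)^3 by repeated multiplication:
  (4x + 4)^2 = 16x^2 + 32x + 16
= 64x^3 + 192x^2 + 192x + 64
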